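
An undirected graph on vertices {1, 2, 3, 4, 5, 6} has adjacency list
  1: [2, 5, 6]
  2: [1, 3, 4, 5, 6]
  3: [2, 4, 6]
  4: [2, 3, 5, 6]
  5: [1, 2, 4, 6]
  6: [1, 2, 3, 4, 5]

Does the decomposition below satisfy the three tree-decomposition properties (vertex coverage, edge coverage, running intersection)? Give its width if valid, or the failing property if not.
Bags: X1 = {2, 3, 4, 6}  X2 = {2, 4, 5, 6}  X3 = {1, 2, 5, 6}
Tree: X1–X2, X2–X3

Yes; width 3.

Vertex coverage: the bags together contain {1, 2, 3, 4, 5, 6}, the full vertex set. Edge coverage: each edge of G has both endpoints in at least one bag. Running intersection: for every vertex, the bags containing it form a connected subtree. All three properties hold, so this is a valid tree decomposition of width max|bag| − 1 = 3, and hence tw(G) ≤ 3.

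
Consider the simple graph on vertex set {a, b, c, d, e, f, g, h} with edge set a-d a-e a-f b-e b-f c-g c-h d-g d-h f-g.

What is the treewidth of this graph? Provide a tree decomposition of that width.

Treewidth 2.
One optimal decomposition is:
Bags: B1 = {b, e, f}  B2 = {a, e, f}  B3 = {a, f, g}  B4 = {a, d, g}  B5 = {c, d, g}  B6 = {c, d, h}
Tree: B1–B2, B2–B3, B3–B4, B4–B5, B5–B6

Each bag holds 3 vertices, so the decomposition has width 2, which upper-bounds the treewidth. Since b–e–a–f–b is a cycle in G, G is not acyclic. Forests are exactly the graphs of treewidth ≤ 1, so tw(G) ≥ 2. Therefore the treewidth is 2.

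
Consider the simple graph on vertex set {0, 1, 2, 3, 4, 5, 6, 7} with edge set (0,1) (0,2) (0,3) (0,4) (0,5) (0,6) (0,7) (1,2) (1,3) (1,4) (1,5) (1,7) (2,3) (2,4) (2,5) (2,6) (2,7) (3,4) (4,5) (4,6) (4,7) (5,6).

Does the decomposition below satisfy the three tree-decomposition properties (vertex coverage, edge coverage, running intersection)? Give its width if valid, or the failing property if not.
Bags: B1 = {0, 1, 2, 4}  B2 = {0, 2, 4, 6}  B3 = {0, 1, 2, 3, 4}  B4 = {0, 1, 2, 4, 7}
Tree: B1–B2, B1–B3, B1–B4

A tree decomposition must satisfy three properties: every vertex lies in some bag; for every edge, both endpoints lie together in some bag; and for every vertex, the bags containing it form a connected subtree. Here vertex 5 appears in no bag, so the decomposition is invalid.

No — vertex 5 appears in no bag.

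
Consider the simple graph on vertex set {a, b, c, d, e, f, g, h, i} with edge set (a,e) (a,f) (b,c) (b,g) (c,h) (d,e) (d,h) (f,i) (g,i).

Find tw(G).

A width-2 tree decomposition is:
Bags: B1 = {b, c, g}  B2 = {c, g, i}  B3 = {c, f, i}  B4 = {a, c, f}  B5 = {a, c, e}  B6 = {c, d, e}  B7 = {c, d, h}
Tree: B1–B2, B2–B3, B3–B4, B4–B5, B5–B6, B6–B7
Each bag holds 3 vertices, so the decomposition has width 2, which upper-bounds the treewidth. For the lower bound, G contains the cycle c–b–g–i–f–a–e–d–h–c, so G is not a forest; only forests have treewidth ≤ 1, hence tw(G) ≥ 2. The upper and lower bounds meet at 2, so that is the treewidth.

2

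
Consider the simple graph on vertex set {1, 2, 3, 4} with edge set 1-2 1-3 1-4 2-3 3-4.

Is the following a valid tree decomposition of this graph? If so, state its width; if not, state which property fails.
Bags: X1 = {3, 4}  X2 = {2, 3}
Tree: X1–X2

No — vertex 1 appears in no bag.

A tree decomposition must satisfy three properties: every vertex lies in some bag; for every edge, both endpoints lie together in some bag; and for every vertex, the bags containing it form a connected subtree. Here vertex 1 appears in no bag, so the decomposition is invalid.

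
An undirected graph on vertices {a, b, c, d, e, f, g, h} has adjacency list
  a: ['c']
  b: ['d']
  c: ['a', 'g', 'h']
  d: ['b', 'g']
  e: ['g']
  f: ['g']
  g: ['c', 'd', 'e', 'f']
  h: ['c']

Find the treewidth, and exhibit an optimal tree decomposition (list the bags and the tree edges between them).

Each bag holds 2 vertices, so the decomposition has width 1, which upper-bounds the treewidth. G has an edge, so its treewidth is at least 1. Hence tw(G) = 1 exactly.

Treewidth 1.
One such decomposition:
Bags: B1 = {b, d}  B2 = {d, g}  B3 = {c, g}  B4 = {e, g}  B5 = {a, c}  B6 = {c, h}  B7 = {f, g}
Tree: B1–B2, B2–B3, B3–B4, B3–B5, B5–B6, B4–B7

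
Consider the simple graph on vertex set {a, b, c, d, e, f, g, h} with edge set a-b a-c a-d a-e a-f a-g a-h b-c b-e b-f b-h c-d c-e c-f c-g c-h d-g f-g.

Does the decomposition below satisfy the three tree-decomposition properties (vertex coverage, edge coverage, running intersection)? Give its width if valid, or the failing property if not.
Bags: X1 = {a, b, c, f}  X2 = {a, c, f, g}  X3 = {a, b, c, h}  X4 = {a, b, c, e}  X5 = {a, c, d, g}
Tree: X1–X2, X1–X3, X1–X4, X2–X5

Vertex coverage: the bags together contain {a, b, c, d, e, f, g, h}, the full vertex set. Edge coverage: each edge of G has both endpoints in at least one bag. Running intersection: for every vertex, the bags containing it form a connected subtree. All three properties hold, so this is a valid tree decomposition of width max|bag| − 1 = 3, and hence tw(G) ≤ 3.

Yes; width 3.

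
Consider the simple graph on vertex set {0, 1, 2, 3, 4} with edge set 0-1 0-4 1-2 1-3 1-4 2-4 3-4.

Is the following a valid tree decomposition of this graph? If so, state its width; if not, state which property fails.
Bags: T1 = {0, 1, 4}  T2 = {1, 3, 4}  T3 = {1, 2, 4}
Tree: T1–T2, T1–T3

Checking the three conditions: (i) the bags cover all of {0, 1, 2, 3, 4}; (ii) for each edge, some bag contains both endpoints; (iii) the bags containing any fixed vertex form a subtree. All hold, so the decomposition is valid with width 3 − 1 = 2.

Yes; width 2.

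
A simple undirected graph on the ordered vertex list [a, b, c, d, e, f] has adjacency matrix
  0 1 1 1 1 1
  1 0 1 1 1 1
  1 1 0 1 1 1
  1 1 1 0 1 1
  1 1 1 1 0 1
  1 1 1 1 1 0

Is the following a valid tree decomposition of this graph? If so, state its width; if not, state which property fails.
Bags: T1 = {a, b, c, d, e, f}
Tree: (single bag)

Every vertex of G appears in some bag (union = {a, b, c, d, e, f}); every edge is covered by a bag; and for each vertex v the set of bags containing v is connected in the bag tree. The decomposition is therefore valid. The largest bag has 6 vertices, so the width is 5.

Yes; width 5.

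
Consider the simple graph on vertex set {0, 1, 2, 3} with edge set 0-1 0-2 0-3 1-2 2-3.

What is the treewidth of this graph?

A width-2 tree decomposition is:
Bags: B1 = {0, 2, 3}  B2 = {0, 1, 2}
Tree: B1–B2
The largest bag has 3 vertices, giving width 2; this decomposition certifies tw(G) ≤ 2. Conversely, {0, 1, 2} is a clique of size 3, and the vertices of any clique must share a bag in every tree decomposition; so some bag has ≥ 3 vertices and tw(G) ≥ 2. Hence tw(G) = 2 exactly.

2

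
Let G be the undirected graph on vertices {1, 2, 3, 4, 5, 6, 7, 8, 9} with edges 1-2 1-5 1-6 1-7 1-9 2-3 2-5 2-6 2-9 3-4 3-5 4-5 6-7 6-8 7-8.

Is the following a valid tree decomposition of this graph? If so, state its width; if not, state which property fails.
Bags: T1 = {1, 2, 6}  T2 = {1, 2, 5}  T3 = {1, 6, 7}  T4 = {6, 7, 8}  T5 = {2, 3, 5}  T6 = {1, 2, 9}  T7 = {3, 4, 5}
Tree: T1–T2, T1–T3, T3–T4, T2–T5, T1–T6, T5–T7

Every vertex of G appears in some bag (union = {1, 2, 3, 4, 5, 6, 7, 8, 9}); every edge is covered by a bag; and for each vertex v the set of bags containing v is connected in the bag tree. The decomposition is therefore valid. The largest bag has 3 vertices, so the width is 2.

Yes; width 2.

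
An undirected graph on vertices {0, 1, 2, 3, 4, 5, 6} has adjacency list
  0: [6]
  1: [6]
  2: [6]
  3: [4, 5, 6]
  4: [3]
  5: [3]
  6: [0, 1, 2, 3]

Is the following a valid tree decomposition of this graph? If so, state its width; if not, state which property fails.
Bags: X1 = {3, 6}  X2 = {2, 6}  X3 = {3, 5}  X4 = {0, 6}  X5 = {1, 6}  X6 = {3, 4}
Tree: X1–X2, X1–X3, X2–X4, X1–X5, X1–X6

Yes; width 1.

Every vertex of G appears in some bag (union = {0, 1, 2, 3, 4, 5, 6}); every edge is covered by a bag; and for each vertex v the set of bags containing v is connected in the bag tree. The decomposition is therefore valid. The largest bag has 2 vertices, so the width is 1.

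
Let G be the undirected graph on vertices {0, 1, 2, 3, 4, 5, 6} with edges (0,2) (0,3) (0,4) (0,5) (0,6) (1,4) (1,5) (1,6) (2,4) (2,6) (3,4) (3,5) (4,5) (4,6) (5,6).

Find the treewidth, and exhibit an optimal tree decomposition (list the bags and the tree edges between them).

Treewidth 3.
One optimal decomposition is:
Bags: B1 = {1, 4, 5, 6}  B2 = {0, 4, 5, 6}  B3 = {0, 2, 4, 6}  B4 = {0, 3, 4, 5}
Tree: B1–B2, B2–B3, B2–B4

The largest bag has 4 vertices, giving width 3; this decomposition certifies tw(G) ≤ 3. Conversely, {0, 2, 4, 6} is a clique of size 4, and the vertices of any clique must share a bag in every tree decomposition; so some bag has ≥ 4 vertices and tw(G) ≥ 3. Therefore the treewidth is 3.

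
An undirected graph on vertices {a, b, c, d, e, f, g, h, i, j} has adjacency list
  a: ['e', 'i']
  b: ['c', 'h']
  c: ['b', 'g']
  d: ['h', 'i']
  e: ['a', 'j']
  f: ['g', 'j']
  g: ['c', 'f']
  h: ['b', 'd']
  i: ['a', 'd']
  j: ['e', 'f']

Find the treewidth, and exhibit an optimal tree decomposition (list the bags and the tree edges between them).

Treewidth 2.
One such decomposition:
Bags: B1 = {b, c, g}  B2 = {b, g, h}  B3 = {d, g, h}  B4 = {d, g, i}  B5 = {a, g, i}  B6 = {a, e, g}  B7 = {e, g, j}  B8 = {f, g, j}
Tree: B1–B2, B2–B3, B3–B4, B4–B5, B5–B6, B6–B7, B7–B8

The largest bag has 3 vertices, giving width 2; this decomposition certifies tw(G) ≤ 2. Since g–c–b–h–d–i–a–e–j–f–g is a cycle in G, G is not acyclic. Forests are exactly the graphs of treewidth ≤ 1, so tw(G) ≥ 2. Therefore the treewidth is 2.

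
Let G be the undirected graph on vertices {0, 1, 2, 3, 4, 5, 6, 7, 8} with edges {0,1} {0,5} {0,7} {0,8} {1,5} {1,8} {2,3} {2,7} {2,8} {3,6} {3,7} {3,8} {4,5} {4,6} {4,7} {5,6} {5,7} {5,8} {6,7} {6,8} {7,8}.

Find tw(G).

A width-3 tree decomposition is:
Bags: B1 = {5, 6, 7, 8}  B2 = {3, 6, 7, 8}  B3 = {0, 5, 7, 8}  B4 = {0, 1, 5, 8}  B5 = {4, 5, 6, 7}  B6 = {2, 3, 7, 8}
Tree: B1–B2, B1–B3, B3–B4, B1–B5, B2–B6
The largest bag has 4 vertices, giving width 3; this decomposition certifies tw(G) ≤ 3. On the other hand G contains the 4-clique {0, 1, 5, 8}. A clique must lie in a single bag of any decomposition, so no decomposition can have width below 3. Hence tw(G) = 3 exactly.

3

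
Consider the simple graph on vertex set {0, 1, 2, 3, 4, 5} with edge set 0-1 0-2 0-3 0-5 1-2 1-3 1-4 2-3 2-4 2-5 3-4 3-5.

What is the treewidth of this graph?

A width-3 tree decomposition is:
Bags: B1 = {0, 2, 3, 5}  B2 = {0, 1, 2, 3}  B3 = {1, 2, 3, 4}
Tree: B1–B2, B2–B3
The largest bag has 4 vertices, giving width 3; this decomposition certifies tw(G) ≤ 3. On the other hand G contains the 4-clique {0, 1, 2, 3}. A clique must lie in a single bag of any decomposition, so no decomposition can have width below 3. Hence tw(G) = 3 exactly.

3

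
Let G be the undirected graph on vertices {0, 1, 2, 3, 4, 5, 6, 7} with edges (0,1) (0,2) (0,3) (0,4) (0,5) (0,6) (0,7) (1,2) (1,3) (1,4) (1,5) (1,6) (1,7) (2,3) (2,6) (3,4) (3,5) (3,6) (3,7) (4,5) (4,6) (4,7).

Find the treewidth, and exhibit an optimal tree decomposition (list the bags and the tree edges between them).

Treewidth 4.
One such decomposition:
Bags: B1 = {0, 1, 3, 4, 6}  B2 = {0, 1, 3, 4, 5}  B3 = {0, 1, 3, 4, 7}  B4 = {0, 1, 2, 3, 6}
Tree: B1–B2, B1–B3, B1–B4

Each bag holds 5 vertices, so the decomposition has width 4, which upper-bounds the treewidth. On the other hand G contains the 5-clique {0, 1, 2, 3, 6}. A clique must lie in a single bag of any decomposition, so no decomposition can have width below 4. Combining the bounds, tw(G) = 4.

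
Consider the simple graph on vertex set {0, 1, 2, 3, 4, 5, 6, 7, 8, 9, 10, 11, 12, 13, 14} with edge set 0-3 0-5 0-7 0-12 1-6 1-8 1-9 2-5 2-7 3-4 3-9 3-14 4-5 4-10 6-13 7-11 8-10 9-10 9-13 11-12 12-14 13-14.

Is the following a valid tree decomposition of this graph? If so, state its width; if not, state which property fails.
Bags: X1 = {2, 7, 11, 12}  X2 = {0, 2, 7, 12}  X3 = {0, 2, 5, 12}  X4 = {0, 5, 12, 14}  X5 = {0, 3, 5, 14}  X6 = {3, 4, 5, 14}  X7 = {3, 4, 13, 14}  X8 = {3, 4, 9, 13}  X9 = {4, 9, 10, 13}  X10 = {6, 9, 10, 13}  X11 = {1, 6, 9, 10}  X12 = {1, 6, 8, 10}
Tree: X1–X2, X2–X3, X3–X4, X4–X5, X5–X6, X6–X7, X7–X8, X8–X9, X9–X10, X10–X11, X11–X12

Every vertex of G appears in some bag (union = {0, 1, 2, 3, 4, 5, 6, 7, 8, 9, 10, 11, 12, 13, 14}); every edge is covered by a bag; and for each vertex v the set of bags containing v is connected in the bag tree. The decomposition is therefore valid. The largest bag has 4 vertices, so the width is 3.

Yes; width 3.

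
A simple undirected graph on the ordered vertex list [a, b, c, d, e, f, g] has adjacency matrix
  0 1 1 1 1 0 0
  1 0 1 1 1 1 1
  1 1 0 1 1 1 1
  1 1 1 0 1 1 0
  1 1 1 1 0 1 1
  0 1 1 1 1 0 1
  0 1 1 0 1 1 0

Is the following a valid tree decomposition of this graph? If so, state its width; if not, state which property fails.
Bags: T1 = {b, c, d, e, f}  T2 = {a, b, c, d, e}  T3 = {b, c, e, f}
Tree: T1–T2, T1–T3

A tree decomposition must satisfy three properties: every vertex lies in some bag; for every edge, both endpoints lie together in some bag; and for every vertex, the bags containing it form a connected subtree. Here vertex g appears in no bag, so the decomposition is invalid.

No — vertex g appears in no bag.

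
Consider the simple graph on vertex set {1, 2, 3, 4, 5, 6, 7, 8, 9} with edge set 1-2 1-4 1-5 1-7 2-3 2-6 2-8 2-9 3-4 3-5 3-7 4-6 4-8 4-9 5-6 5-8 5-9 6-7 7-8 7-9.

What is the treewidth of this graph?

4

A width-4 tree decomposition is:
Bags: B1 = {2, 4, 5, 7, 8}  B2 = {2, 4, 5, 6, 7}  B3 = {2, 3, 4, 5, 7}  B4 = {1, 2, 4, 5, 7}  B5 = {2, 4, 5, 7, 9}
Tree: B1–B2, B2–B3, B3–B4, B4–B5
The largest bag has 5 vertices, giving width 4; this decomposition certifies tw(G) ≤ 4. For the lower bound: the 5 vertex sets {2,8}, {5,6}, {3,7}, {4}, {1} are disjoint, each induces a connected subgraph, and every pair is joined by at least one edge of G. Contracting each set to a single vertex therefore yields K_{5} as a minor, and since treewidth is minor-monotone, tw(G) ≥ tw(K_{5}) = 4. Hence tw(G) = 4 exactly.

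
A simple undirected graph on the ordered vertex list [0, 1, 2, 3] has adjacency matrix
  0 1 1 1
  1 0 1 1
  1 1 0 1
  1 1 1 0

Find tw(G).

A width-3 tree decomposition is:
Bags: B1 = {0, 1, 2, 3}
Tree: (single bag)
With just one bag of size 4, the width is 4 − 1 = 3, so tw(G) ≤ 3. On the other hand G contains the 4-clique {0, 1, 2, 3}. A clique must lie in a single bag of any decomposition, so no decomposition can have width below 3. The upper and lower bounds meet at 3, so that is the treewidth.

3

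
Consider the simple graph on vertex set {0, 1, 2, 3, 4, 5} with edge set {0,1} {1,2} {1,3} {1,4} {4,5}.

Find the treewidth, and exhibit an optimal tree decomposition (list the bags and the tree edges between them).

Treewidth 1.
Bags: B1 = {0, 1}  B2 = {1, 4}  B3 = {1, 2}  B4 = {4, 5}  B5 = {1, 3}
Tree: B1–B2, B2–B3, B2–B4, B1–B5

Each bag holds 2 vertices, so the decomposition has width 1, which upper-bounds the treewidth. Since G has at least one edge (e.g. 1–0), it is not an edgeless graph, so tw(G) ≥ 1. Therefore the treewidth is 1.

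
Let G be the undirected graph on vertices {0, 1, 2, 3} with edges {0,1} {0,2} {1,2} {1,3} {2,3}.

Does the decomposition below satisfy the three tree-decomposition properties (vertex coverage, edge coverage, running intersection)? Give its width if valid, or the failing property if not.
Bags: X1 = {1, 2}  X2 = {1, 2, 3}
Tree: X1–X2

No — vertex 0 appears in no bag.

A tree decomposition must satisfy three properties: every vertex lies in some bag; for every edge, both endpoints lie together in some bag; and for every vertex, the bags containing it form a connected subtree. Here vertex 0 appears in no bag, so the decomposition is invalid.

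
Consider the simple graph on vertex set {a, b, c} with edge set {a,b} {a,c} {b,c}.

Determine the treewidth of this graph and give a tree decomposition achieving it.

With just one bag of size 3, the width is 3 − 1 = 2, so tw(G) ≤ 2. Conversely, {a, b, c} is a clique of size 3, and the vertices of any clique must share a bag in every tree decomposition; so some bag has ≥ 3 vertices and tw(G) ≥ 2. Combining the bounds, tw(G) = 2.

Treewidth 2.
One optimal decomposition is:
Bags: B1 = {a, b, c}
Tree: (single bag)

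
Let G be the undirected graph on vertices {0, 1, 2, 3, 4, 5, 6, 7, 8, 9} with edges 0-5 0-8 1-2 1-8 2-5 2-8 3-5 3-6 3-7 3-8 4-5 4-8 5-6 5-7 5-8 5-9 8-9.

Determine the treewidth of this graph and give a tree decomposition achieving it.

The largest bag has 3 vertices, giving width 2; this decomposition certifies tw(G) ≤ 2. On the other hand G contains the 3-clique {1, 2, 8}. A clique must lie in a single bag of any decomposition, so no decomposition can have width below 2. Hence tw(G) = 2 exactly.

Treewidth 2.
One such decomposition:
Bags: B1 = {2, 5, 8}  B2 = {4, 5, 8}  B3 = {1, 2, 8}  B4 = {0, 5, 8}  B5 = {3, 5, 8}  B6 = {3, 5, 6}  B7 = {5, 8, 9}  B8 = {3, 5, 7}
Tree: B1–B2, B1–B3, B2–B4, B2–B5, B5–B6, B1–B7, B5–B8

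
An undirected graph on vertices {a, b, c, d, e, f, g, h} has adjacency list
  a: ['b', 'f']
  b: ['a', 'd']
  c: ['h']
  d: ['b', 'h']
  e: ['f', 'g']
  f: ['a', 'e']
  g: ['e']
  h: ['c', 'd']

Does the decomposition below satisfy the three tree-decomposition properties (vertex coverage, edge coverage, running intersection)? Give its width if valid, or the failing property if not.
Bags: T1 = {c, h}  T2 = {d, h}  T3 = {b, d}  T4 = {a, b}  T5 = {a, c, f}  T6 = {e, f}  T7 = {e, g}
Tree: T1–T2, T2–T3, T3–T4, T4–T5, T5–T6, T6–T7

No — bags containing vertex c are not connected in the tree.

A tree decomposition must satisfy three properties: every vertex lies in some bag; for every edge, both endpoints lie together in some bag; and for every vertex, the bags containing it form a connected subtree. Here bags containing vertex c are not connected in the tree, so the decomposition is invalid.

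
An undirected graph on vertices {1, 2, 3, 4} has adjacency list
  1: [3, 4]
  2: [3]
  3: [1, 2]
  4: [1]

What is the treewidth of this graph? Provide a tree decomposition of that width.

Each bag holds 2 vertices, so the decomposition has width 1, which upper-bounds the treewidth. G has an edge, so its treewidth is at least 1. Hence tw(G) = 1 exactly.

Treewidth 1.
Bags: B1 = {2, 3}  B2 = {1, 3}  B3 = {1, 4}
Tree: B1–B2, B2–B3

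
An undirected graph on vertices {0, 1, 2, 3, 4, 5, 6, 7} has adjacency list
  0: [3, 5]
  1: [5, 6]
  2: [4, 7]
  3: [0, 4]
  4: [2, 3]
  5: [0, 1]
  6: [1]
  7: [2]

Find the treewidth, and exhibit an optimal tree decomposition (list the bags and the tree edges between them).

The largest bag has 2 vertices, giving width 1; this decomposition certifies tw(G) ≤ 1. G has an edge, so its treewidth is at least 1. The upper and lower bounds meet at 1, so that is the treewidth.

Treewidth 1.
One such decomposition:
Bags: B1 = {2, 7}  B2 = {2, 4}  B3 = {3, 4}  B4 = {0, 3}  B5 = {0, 5}  B6 = {1, 5}  B7 = {1, 6}
Tree: B1–B2, B2–B3, B3–B4, B4–B5, B5–B6, B6–B7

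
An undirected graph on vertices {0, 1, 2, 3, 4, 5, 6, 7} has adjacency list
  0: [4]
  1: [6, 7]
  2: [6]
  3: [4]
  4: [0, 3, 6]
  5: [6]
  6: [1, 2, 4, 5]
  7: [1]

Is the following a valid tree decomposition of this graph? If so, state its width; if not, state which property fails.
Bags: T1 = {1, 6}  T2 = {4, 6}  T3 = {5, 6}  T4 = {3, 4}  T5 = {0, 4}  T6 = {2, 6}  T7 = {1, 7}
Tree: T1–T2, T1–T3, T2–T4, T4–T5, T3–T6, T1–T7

Vertex coverage: the bags together contain {0, 1, 2, 3, 4, 5, 6, 7}, the full vertex set. Edge coverage: each edge of G has both endpoints in at least one bag. Running intersection: for every vertex, the bags containing it form a connected subtree. All three properties hold, so this is a valid tree decomposition of width max|bag| − 1 = 1, and hence tw(G) ≤ 1.

Yes; width 1.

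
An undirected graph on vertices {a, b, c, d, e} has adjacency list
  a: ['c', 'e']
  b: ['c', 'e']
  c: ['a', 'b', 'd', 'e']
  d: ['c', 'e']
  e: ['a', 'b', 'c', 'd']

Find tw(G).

2

A width-2 tree decomposition is:
Bags: B1 = {c, d, e}  B2 = {b, c, e}  B3 = {a, c, e}
Tree: B1–B2, B2–B3
Each bag holds 3 vertices, so the decomposition has width 2, which upper-bounds the treewidth. Conversely, {c, d, e} is a clique of size 3, and the vertices of any clique must share a bag in every tree decomposition; so some bag has ≥ 3 vertices and tw(G) ≥ 2. The upper and lower bounds meet at 2, so that is the treewidth.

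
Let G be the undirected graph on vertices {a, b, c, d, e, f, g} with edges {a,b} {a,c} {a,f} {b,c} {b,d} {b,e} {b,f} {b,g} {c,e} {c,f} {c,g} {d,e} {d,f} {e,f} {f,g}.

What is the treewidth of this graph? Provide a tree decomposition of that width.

Each bag holds 4 vertices, so the decomposition has width 3, which upper-bounds the treewidth. For the lower bound, the 4 vertices {b, d, e, f} are pairwise adjacent, and any tree decomposition puts a clique entirely inside one bag — forcing width ≥ 3. Therefore the treewidth is 3.

Treewidth 3.
One optimal decomposition is:
Bags: B1 = {a, b, c, f}  B2 = {b, c, e, f}  B3 = {b, d, e, f}  B4 = {b, c, f, g}
Tree: B1–B2, B2–B3, B2–B4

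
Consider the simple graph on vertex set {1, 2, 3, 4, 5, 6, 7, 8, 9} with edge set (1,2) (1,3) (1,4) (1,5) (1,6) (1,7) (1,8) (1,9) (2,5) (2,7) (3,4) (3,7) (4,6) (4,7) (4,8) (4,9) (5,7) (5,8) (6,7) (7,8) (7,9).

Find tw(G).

3

A width-3 tree decomposition is:
Bags: B1 = {1, 4, 7, 8}  B2 = {1, 5, 7, 8}  B3 = {1, 2, 5, 7}  B4 = {1, 4, 7, 9}  B5 = {1, 4, 6, 7}  B6 = {1, 3, 4, 7}
Tree: B1–B2, B2–B3, B1–B4, B1–B5, B1–B6
Every bag has size at most 4, so the width is 4 − 1 = 3 and tw(G) ≤ 3. On the other hand G contains the 4-clique {1, 2, 5, 7}. A clique must lie in a single bag of any decomposition, so no decomposition can have width below 3. Hence tw(G) = 3 exactly.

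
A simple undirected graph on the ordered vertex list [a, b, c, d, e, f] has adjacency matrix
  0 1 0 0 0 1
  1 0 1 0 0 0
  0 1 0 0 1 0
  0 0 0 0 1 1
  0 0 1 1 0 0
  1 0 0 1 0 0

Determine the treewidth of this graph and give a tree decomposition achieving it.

Each bag holds 3 vertices, so the decomposition has width 2, which upper-bounds the treewidth. Since b–c–e–d–f–a–b is a cycle in G, G is not acyclic. Forests are exactly the graphs of treewidth ≤ 1, so tw(G) ≥ 2. Hence tw(G) = 2 exactly.

Treewidth 2.
Bags: B1 = {b, c, e}  B2 = {b, d, e}  B3 = {b, d, f}  B4 = {a, b, f}
Tree: B1–B2, B2–B3, B3–B4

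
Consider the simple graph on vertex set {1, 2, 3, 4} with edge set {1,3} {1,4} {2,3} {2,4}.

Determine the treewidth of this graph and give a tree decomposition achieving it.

Every bag has size at most 3, so the width is 3 − 1 = 2 and tw(G) ≤ 2. The edges 1–4–2–3–1 form a cycle, so G is not a tree and its treewidth is at least 2. Combining the bounds, tw(G) = 2.

Treewidth 2.
One optimal decomposition is:
Bags: B1 = {1, 2, 4}  B2 = {1, 2, 3}
Tree: B1–B2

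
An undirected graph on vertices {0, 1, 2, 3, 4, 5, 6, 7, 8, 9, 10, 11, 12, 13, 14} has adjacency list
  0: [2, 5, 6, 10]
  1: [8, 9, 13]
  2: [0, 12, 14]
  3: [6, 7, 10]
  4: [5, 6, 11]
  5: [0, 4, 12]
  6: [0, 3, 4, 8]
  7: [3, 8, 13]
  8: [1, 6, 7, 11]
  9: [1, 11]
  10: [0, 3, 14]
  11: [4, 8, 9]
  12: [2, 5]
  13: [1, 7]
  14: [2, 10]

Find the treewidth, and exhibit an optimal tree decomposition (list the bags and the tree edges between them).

Treewidth 3.
One such decomposition:
Bags: B1 = {2, 10, 12, 14}  B2 = {0, 2, 10, 12}  B3 = {0, 5, 10, 12}  B4 = {0, 3, 5, 10}  B5 = {0, 3, 5, 6}  B6 = {3, 4, 5, 6}  B7 = {3, 4, 6, 7}  B8 = {4, 6, 7, 8}  B9 = {4, 7, 8, 11}  B10 = {7, 8, 11, 13}  B11 = {1, 8, 11, 13}  B12 = {1, 9, 11, 13}
Tree: B1–B2, B2–B3, B3–B4, B4–B5, B5–B6, B6–B7, B7–B8, B8–B9, B9–B10, B10–B11, B11–B12

Every bag has size at most 4, so the width is 4 − 1 = 3 and tw(G) ≤ 3. For the lower bound: the 4 vertex sets {2,12,14}, {10}, {0}, {3,4,5,6} are disjoint, each induces a connected subgraph, and every pair is joined by at least one edge of G. Contracting each set to a single vertex therefore yields K_{4} as a minor, and since treewidth is minor-monotone, tw(G) ≥ tw(K_{4}) = 3. Hence tw(G) = 3 exactly.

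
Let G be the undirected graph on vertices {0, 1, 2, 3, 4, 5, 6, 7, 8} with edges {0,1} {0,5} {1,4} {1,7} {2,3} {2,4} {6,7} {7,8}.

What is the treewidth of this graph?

A width-1 tree decomposition is:
Bags: B1 = {1, 4}  B2 = {1, 7}  B3 = {7, 8}  B4 = {2, 4}  B5 = {0, 1}  B6 = {6, 7}  B7 = {0, 5}  B8 = {2, 3}
Tree: B1–B2, B2–B3, B1–B4, B2–B5, B2–B6, B5–B7, B4–B8
The largest bag has 2 vertices, giving width 1; this decomposition certifies tw(G) ≤ 1. Any graph with an edge has treewidth ≥ 1, and G has the edge 4–1. Hence tw(G) = 1 exactly.

1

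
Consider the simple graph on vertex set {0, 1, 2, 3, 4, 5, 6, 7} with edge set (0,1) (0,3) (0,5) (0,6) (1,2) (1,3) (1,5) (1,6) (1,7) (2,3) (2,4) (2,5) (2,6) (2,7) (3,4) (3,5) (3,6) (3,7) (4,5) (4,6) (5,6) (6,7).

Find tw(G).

4

A width-4 tree decomposition is:
Bags: B1 = {1, 2, 3, 5, 6}  B2 = {0, 1, 3, 5, 6}  B3 = {2, 3, 4, 5, 6}  B4 = {1, 2, 3, 6, 7}
Tree: B1–B2, B1–B3, B1–B4
The largest bag has 5 vertices, giving width 4; this decomposition certifies tw(G) ≤ 4. On the other hand G contains the 5-clique {0, 1, 3, 5, 6}. A clique must lie in a single bag of any decomposition, so no decomposition can have width below 4. Combining the bounds, tw(G) = 4.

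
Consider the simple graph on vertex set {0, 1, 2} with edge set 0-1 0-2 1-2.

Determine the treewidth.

A width-2 tree decomposition is:
Bags: B1 = {0, 1, 2}
Tree: (single bag)
With just one bag of size 3, the width is 3 − 1 = 2, so tw(G) ≤ 2. For the lower bound, the 3 vertices {0, 1, 2} are pairwise adjacent, and any tree decomposition puts a clique entirely inside one bag — forcing width ≥ 2. Combining the bounds, tw(G) = 2.

2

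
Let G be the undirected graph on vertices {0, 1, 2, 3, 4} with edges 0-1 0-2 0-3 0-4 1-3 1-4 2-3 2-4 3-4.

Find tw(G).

3

A width-3 tree decomposition is:
Bags: B1 = {0, 2, 3, 4}  B2 = {0, 1, 3, 4}
Tree: B1–B2
Every bag has size at most 4, so the width is 4 − 1 = 3 and tw(G) ≤ 3. Conversely, {0, 1, 3, 4} is a clique of size 4, and the vertices of any clique must share a bag in every tree decomposition; so some bag has ≥ 4 vertices and tw(G) ≥ 3. The upper and lower bounds meet at 3, so that is the treewidth.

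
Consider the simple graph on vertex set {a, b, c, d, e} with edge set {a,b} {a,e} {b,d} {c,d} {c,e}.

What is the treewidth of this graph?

2

A width-2 tree decomposition is:
Bags: B1 = {a, c, e}  B2 = {a, c, d}  B3 = {a, b, d}
Tree: B1–B2, B2–B3
Every bag has size at most 3, so the width is 3 − 1 = 2 and tw(G) ≤ 2. The edges a–e–c–d–b–a form a cycle, so G is not a tree and its treewidth is at least 2. Hence tw(G) = 2 exactly.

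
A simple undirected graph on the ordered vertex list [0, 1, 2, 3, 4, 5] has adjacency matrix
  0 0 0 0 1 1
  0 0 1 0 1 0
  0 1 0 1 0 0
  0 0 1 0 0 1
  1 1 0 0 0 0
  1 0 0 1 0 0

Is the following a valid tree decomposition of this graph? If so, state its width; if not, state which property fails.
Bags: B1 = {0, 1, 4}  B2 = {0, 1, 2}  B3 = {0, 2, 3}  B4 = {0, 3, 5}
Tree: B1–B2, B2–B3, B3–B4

Yes; width 2.

Checking the three conditions: (i) the bags cover all of {0, 1, 2, 3, 4, 5}; (ii) for each edge, some bag contains both endpoints; (iii) the bags containing any fixed vertex form a subtree. All hold, so the decomposition is valid with width 3 − 1 = 2.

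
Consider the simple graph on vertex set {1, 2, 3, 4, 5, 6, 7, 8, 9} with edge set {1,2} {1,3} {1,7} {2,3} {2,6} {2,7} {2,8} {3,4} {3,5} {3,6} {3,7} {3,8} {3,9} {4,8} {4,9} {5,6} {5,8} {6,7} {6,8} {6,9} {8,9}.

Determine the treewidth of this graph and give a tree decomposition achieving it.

Each bag holds 4 vertices, so the decomposition has width 3, which upper-bounds the treewidth. Conversely, {1, 2, 3, 7} is a clique of size 4, and the vertices of any clique must share a bag in every tree decomposition; so some bag has ≥ 4 vertices and tw(G) ≥ 3. Therefore the treewidth is 3.

Treewidth 3.
Bags: B1 = {2, 3, 6, 7}  B2 = {2, 3, 6, 8}  B3 = {3, 6, 8, 9}  B4 = {3, 5, 6, 8}  B5 = {1, 2, 3, 7}  B6 = {3, 4, 8, 9}
Tree: B1–B2, B2–B3, B2–B4, B1–B5, B3–B6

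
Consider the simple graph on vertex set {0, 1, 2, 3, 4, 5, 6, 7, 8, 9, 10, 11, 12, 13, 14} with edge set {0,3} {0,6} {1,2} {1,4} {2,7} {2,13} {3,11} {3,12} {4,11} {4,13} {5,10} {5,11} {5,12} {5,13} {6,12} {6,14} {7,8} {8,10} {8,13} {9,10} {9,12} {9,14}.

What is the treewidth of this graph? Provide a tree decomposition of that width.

Treewidth 3.
One optimal decomposition is:
Bags: B1 = {1, 2, 7, 8}  B2 = {1, 2, 8, 13}  B3 = {1, 4, 8, 13}  B4 = {4, 8, 10, 13}  B5 = {4, 5, 10, 13}  B6 = {4, 5, 10, 11}  B7 = {5, 9, 10, 11}  B8 = {5, 9, 11, 12}  B9 = {3, 9, 11, 12}  B10 = {3, 9, 12, 14}  B11 = {3, 6, 12, 14}  B12 = {0, 3, 6, 14}
Tree: B1–B2, B2–B3, B3–B4, B4–B5, B5–B6, B6–B7, B7–B8, B8–B9, B9–B10, B10–B11, B11–B12

The largest bag has 4 vertices, giving width 3; this decomposition certifies tw(G) ≤ 3. For the lower bound: the 4 vertex sets {1,2,7}, {8}, {13}, {4,5,10,11} are disjoint, each induces a connected subgraph, and every pair is joined by at least one edge of G. Contracting each set to a single vertex therefore yields K_{4} as a minor, and since treewidth is minor-monotone, tw(G) ≥ tw(K_{4}) = 3. The upper and lower bounds meet at 3, so that is the treewidth.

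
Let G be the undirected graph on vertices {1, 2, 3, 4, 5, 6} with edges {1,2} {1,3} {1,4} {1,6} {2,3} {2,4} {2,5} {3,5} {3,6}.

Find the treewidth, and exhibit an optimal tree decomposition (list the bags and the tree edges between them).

Each bag holds 3 vertices, so the decomposition has width 2, which upper-bounds the treewidth. On the other hand G contains the 3-clique {1, 2, 3}. A clique must lie in a single bag of any decomposition, so no decomposition can have width below 2. Combining the bounds, tw(G) = 2.

Treewidth 2.
One such decomposition:
Bags: B1 = {1, 2, 3}  B2 = {2, 3, 5}  B3 = {1, 2, 4}  B4 = {1, 3, 6}
Tree: B1–B2, B1–B3, B1–B4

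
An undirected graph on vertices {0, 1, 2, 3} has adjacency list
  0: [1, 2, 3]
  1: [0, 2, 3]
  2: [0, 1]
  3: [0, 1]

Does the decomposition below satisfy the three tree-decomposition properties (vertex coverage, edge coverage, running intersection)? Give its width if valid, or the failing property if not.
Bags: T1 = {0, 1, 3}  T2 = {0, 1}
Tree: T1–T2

A tree decomposition must satisfy three properties: every vertex lies in some bag; for every edge, both endpoints lie together in some bag; and for every vertex, the bags containing it form a connected subtree. Here vertex 2 appears in no bag, so the decomposition is invalid.

No — vertex 2 appears in no bag.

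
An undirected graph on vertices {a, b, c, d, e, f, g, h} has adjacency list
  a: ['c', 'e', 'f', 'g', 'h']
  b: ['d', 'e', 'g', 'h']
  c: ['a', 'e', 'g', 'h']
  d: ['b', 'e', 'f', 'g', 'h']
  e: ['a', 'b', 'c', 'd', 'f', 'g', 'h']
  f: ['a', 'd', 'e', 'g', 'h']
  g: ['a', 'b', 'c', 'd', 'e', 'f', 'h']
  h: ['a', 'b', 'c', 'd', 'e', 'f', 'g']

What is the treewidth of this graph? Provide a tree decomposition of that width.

Each bag holds 5 vertices, so the decomposition has width 4, which upper-bounds the treewidth. For the lower bound, the 5 vertices {d, e, f, g, h} are pairwise adjacent, and any tree decomposition puts a clique entirely inside one bag — forcing width ≥ 4. Therefore the treewidth is 4.

Treewidth 4.
One such decomposition:
Bags: B1 = {a, e, f, g, h}  B2 = {d, e, f, g, h}  B3 = {b, d, e, g, h}  B4 = {a, c, e, g, h}
Tree: B1–B2, B2–B3, B1–B4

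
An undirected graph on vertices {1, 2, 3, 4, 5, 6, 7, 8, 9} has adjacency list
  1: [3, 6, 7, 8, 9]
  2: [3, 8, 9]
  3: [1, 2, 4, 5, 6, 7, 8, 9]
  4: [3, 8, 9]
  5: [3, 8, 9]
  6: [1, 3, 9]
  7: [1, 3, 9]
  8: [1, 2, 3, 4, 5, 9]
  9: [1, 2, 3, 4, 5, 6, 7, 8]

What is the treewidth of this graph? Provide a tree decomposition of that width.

Every bag has size at most 4, so the width is 4 − 1 = 3 and tw(G) ≤ 3. On the other hand G contains the 4-clique {1, 3, 8, 9}. A clique must lie in a single bag of any decomposition, so no decomposition can have width below 3. Therefore the treewidth is 3.

Treewidth 3.
One such decomposition:
Bags: B1 = {1, 3, 8, 9}  B2 = {1, 3, 7, 9}  B3 = {1, 3, 6, 9}  B4 = {3, 5, 8, 9}  B5 = {2, 3, 8, 9}  B6 = {3, 4, 8, 9}
Tree: B1–B2, B1–B3, B1–B4, B4–B5, B4–B6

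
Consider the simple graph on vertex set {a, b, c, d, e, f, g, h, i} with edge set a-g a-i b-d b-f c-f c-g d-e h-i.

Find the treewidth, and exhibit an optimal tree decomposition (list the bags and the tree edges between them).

Treewidth 1.
One optimal decomposition is:
Bags: B1 = {h, i}  B2 = {a, i}  B3 = {a, g}  B4 = {c, g}  B5 = {c, f}  B6 = {b, f}  B7 = {b, d}  B8 = {d, e}
Tree: B1–B2, B2–B3, B3–B4, B4–B5, B5–B6, B6–B7, B7–B8

Every bag has size at most 2, so the width is 2 − 1 = 1 and tw(G) ≤ 1. Any graph with an edge has treewidth ≥ 1, and G has the edge h–i. Hence tw(G) = 1 exactly.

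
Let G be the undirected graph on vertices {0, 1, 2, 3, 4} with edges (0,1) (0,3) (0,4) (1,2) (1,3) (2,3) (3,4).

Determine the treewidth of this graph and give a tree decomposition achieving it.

Treewidth 2.
One such decomposition:
Bags: B1 = {0, 1, 3}  B2 = {0, 3, 4}  B3 = {1, 2, 3}
Tree: B1–B2, B1–B3

Each bag holds 3 vertices, so the decomposition has width 2, which upper-bounds the treewidth. On the other hand G contains the 3-clique {0, 1, 3}. A clique must lie in a single bag of any decomposition, so no decomposition can have width below 2. Combining the bounds, tw(G) = 2.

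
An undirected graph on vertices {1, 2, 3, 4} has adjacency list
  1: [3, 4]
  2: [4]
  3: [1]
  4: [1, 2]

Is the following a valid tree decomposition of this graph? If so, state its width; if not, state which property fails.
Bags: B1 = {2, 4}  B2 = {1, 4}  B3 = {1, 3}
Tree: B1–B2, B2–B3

Vertex coverage: the bags together contain {1, 2, 3, 4}, the full vertex set. Edge coverage: each edge of G has both endpoints in at least one bag. Running intersection: for every vertex, the bags containing it form a connected subtree. All three properties hold, so this is a valid tree decomposition of width max|bag| − 1 = 1, and hence tw(G) ≤ 1.

Yes; width 1.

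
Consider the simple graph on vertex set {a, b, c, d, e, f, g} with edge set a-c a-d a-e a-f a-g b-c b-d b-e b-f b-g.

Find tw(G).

A width-2 tree decomposition is:
Bags: B1 = {a, b, g}  B2 = {a, b, f}  B3 = {a, b, c}  B4 = {a, b, d}  B5 = {a, b, e}
Tree: B1–B2, B2–B3, B3–B4, B4–B5
Every bag has size at most 3, so the width is 3 − 1 = 2 and tw(G) ≤ 2. For the lower bound, G contains the cycle a–g–b–f–a, so G is not a forest; only forests have treewidth ≤ 1, hence tw(G) ≥ 2. Combining the bounds, tw(G) = 2.

2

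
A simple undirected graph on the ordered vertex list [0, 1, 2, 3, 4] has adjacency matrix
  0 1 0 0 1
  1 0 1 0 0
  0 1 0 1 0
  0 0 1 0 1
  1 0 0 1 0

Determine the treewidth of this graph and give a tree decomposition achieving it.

Treewidth 2.
One such decomposition:
Bags: B1 = {0, 3, 4}  B2 = {0, 2, 3}  B3 = {0, 1, 2}
Tree: B1–B2, B2–B3

The largest bag has 3 vertices, giving width 2; this decomposition certifies tw(G) ≤ 2. The edges 0–4–3–2–1–0 form a cycle, so G is not a tree and its treewidth is at least 2. The upper and lower bounds meet at 2, so that is the treewidth.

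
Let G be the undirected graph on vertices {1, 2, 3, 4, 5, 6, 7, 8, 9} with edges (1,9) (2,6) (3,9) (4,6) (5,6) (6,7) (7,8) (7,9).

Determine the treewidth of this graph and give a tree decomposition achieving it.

Treewidth 1.
Bags: B1 = {4, 6}  B2 = {5, 6}  B3 = {6, 7}  B4 = {7, 9}  B5 = {3, 9}  B6 = {7, 8}  B7 = {1, 9}  B8 = {2, 6}
Tree: B1–B2, B1–B3, B3–B4, B4–B5, B4–B6, B5–B7, B2–B8

Every bag has size at most 2, so the width is 2 − 1 = 1 and tw(G) ≤ 1. Any graph with an edge has treewidth ≥ 1, and G has the edge 6–4. The upper and lower bounds meet at 1, so that is the treewidth.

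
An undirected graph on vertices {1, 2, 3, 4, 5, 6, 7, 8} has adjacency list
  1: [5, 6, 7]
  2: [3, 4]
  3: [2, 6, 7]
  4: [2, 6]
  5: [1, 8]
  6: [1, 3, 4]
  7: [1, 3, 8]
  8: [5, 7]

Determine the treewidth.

2

A width-2 tree decomposition is:
Bags: B1 = {2, 4, 6}  B2 = {2, 3, 6}  B3 = {1, 3, 6}  B4 = {1, 3, 7}  B5 = {1, 5, 7}  B6 = {5, 7, 8}
Tree: B1–B2, B2–B3, B3–B4, B4–B5, B5–B6
Each bag holds 3 vertices, so the decomposition has width 2, which upper-bounds the treewidth. Since 4–2–3–6–4 is a cycle in G, G is not acyclic. Forests are exactly the graphs of treewidth ≤ 1, so tw(G) ≥ 2. Combining the bounds, tw(G) = 2.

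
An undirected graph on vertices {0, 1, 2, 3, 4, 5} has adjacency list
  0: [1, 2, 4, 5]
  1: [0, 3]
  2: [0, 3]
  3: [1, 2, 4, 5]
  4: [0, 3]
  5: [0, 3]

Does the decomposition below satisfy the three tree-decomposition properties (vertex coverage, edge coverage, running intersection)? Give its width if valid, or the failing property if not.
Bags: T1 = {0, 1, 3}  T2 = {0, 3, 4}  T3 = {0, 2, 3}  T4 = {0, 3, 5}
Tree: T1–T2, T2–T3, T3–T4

Yes; width 2.

Checking the three conditions: (i) the bags cover all of {0, 1, 2, 3, 4, 5}; (ii) for each edge, some bag contains both endpoints; (iii) the bags containing any fixed vertex form a subtree. All hold, so the decomposition is valid with width 3 − 1 = 2.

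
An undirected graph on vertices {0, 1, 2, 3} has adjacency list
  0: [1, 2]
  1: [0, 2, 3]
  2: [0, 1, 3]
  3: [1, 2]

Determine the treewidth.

2

A width-2 tree decomposition is:
Bags: B1 = {1, 2, 3}  B2 = {0, 1, 2}
Tree: B1–B2
Every bag has size at most 3, so the width is 3 − 1 = 2 and tw(G) ≤ 2. For the lower bound, the 3 vertices {0, 1, 2} are pairwise adjacent, and any tree decomposition puts a clique entirely inside one bag — forcing width ≥ 2. Hence tw(G) = 2 exactly.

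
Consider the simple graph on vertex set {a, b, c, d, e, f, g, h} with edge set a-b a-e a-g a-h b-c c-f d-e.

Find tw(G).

A width-1 tree decomposition is:
Bags: B1 = {a, b}  B2 = {a, h}  B3 = {b, c}  B4 = {a, e}  B5 = {a, g}  B6 = {c, f}  B7 = {d, e}
Tree: B1–B2, B1–B3, B2–B4, B2–B5, B3–B6, B4–B7
Each bag holds 2 vertices, so the decomposition has width 1, which upper-bounds the treewidth. G has an edge, so its treewidth is at least 1. Combining the bounds, tw(G) = 1.

1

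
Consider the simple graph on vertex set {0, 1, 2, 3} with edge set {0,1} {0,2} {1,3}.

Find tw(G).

A width-1 tree decomposition is:
Bags: B1 = {0, 1}  B2 = {1, 3}  B3 = {0, 2}
Tree: B1–B2, B1–B3
Every bag has size at most 2, so the width is 2 − 1 = 1 and tw(G) ≤ 1. Any graph with an edge has treewidth ≥ 1, and G has the edge 1–0. Therefore the treewidth is 1.

1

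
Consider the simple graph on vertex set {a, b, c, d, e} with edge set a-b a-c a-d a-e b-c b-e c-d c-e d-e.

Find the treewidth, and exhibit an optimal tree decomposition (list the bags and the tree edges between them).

Every bag has size at most 4, so the width is 4 − 1 = 3 and tw(G) ≤ 3. Conversely, {a, c, d, e} is a clique of size 4, and the vertices of any clique must share a bag in every tree decomposition; so some bag has ≥ 4 vertices and tw(G) ≥ 3. Therefore the treewidth is 3.

Treewidth 3.
One such decomposition:
Bags: B1 = {a, c, d, e}  B2 = {a, b, c, e}
Tree: B1–B2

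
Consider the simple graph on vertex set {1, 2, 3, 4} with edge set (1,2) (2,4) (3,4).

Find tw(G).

A width-1 tree decomposition is:
Bags: B1 = {1, 2}  B2 = {2, 4}  B3 = {3, 4}
Tree: B1–B2, B2–B3
Every bag has size at most 2, so the width is 2 − 1 = 1 and tw(G) ≤ 1. Since G has at least one edge (e.g. 1–2), it is not an edgeless graph, so tw(G) ≥ 1. Combining the bounds, tw(G) = 1.

1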